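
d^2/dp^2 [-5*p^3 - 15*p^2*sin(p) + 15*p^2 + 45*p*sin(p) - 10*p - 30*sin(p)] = 15*p^2*sin(p) - 45*p*sin(p) - 60*p*cos(p) - 30*p + 90*cos(p) + 30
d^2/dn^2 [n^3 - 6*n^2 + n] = 6*n - 12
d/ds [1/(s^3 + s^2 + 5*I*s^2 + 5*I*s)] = (-3*s^2 - 2*s - 10*I*s - 5*I)/(s^2*(s^2 + s + 5*I*s + 5*I)^2)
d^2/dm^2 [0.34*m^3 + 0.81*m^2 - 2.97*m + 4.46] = 2.04*m + 1.62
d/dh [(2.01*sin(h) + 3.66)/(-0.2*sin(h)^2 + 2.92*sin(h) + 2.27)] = (0.402*sin(h)^2 + 1.464*sin(h) - 6.1245)*cos(h)/(0.04*sin(h)^4 - 1.168*sin(h)^3 + 7.6184*sin(h)^2 + 13.2568*sin(h) + 5.1529)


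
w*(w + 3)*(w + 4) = w^3 + 7*w^2 + 12*w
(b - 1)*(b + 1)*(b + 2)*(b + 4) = b^4 + 6*b^3 + 7*b^2 - 6*b - 8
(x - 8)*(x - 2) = x^2 - 10*x + 16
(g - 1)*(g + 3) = g^2 + 2*g - 3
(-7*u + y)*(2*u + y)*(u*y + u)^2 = -14*u^4*y^2 - 28*u^4*y - 14*u^4 - 5*u^3*y^3 - 10*u^3*y^2 - 5*u^3*y + u^2*y^4 + 2*u^2*y^3 + u^2*y^2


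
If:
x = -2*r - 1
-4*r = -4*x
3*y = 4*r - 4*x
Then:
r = -1/3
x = -1/3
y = 0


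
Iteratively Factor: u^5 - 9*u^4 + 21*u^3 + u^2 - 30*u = (u + 1)*(u^4 - 10*u^3 + 31*u^2 - 30*u) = (u - 5)*(u + 1)*(u^3 - 5*u^2 + 6*u) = (u - 5)*(u - 3)*(u + 1)*(u^2 - 2*u) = (u - 5)*(u - 3)*(u - 2)*(u + 1)*(u)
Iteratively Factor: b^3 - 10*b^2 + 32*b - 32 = (b - 2)*(b^2 - 8*b + 16) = (b - 4)*(b - 2)*(b - 4)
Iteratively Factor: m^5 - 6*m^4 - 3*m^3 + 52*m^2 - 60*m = (m - 2)*(m^4 - 4*m^3 - 11*m^2 + 30*m) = (m - 5)*(m - 2)*(m^3 + m^2 - 6*m) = (m - 5)*(m - 2)^2*(m^2 + 3*m) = (m - 5)*(m - 2)^2*(m + 3)*(m)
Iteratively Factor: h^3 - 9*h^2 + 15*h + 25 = (h - 5)*(h^2 - 4*h - 5) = (h - 5)^2*(h + 1)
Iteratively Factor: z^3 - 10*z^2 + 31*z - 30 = (z - 2)*(z^2 - 8*z + 15) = (z - 5)*(z - 2)*(z - 3)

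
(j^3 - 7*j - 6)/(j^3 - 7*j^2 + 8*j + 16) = (j^2 - j - 6)/(j^2 - 8*j + 16)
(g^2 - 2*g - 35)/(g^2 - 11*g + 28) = (g + 5)/(g - 4)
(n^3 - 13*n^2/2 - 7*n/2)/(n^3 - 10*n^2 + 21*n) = (n + 1/2)/(n - 3)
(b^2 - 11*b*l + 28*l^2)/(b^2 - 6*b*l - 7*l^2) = (b - 4*l)/(b + l)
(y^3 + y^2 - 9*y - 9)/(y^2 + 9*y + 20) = (y^3 + y^2 - 9*y - 9)/(y^2 + 9*y + 20)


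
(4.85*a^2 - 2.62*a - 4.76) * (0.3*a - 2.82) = 1.455*a^3 - 14.463*a^2 + 5.9604*a + 13.4232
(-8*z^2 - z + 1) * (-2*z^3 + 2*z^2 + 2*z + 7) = 16*z^5 - 14*z^4 - 20*z^3 - 56*z^2 - 5*z + 7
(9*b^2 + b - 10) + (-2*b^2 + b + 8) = 7*b^2 + 2*b - 2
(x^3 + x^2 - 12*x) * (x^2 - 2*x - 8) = x^5 - x^4 - 22*x^3 + 16*x^2 + 96*x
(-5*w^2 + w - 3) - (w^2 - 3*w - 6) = -6*w^2 + 4*w + 3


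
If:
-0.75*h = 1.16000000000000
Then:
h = -1.55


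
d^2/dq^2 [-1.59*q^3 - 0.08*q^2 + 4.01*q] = -9.54*q - 0.16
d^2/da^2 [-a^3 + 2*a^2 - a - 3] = 4 - 6*a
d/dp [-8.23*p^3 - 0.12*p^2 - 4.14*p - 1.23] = -24.69*p^2 - 0.24*p - 4.14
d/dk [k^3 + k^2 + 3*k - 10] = 3*k^2 + 2*k + 3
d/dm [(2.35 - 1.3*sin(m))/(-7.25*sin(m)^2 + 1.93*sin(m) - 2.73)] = (-9.425*sin(m)^2 + 34.075*sin(m) - 0.9865)*cos(m)/(52.5625*sin(m)^4 - 27.985*sin(m)^3 + 43.3099*sin(m)^2 - 10.5378*sin(m) + 7.4529)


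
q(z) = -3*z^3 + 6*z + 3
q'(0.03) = 5.99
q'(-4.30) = -160.41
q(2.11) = -12.52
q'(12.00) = -1290.00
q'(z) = 6 - 9*z^2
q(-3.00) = 66.00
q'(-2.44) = -47.58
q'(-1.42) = -12.15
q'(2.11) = -34.07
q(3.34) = -88.74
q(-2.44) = 31.94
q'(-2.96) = -72.85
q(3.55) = -109.92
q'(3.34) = -94.40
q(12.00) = -5109.00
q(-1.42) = 3.07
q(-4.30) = 215.72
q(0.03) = 3.18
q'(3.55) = -107.42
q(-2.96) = 63.04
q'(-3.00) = -75.00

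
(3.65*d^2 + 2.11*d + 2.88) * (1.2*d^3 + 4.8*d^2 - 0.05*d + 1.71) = 4.38*d^5 + 20.052*d^4 + 13.4015*d^3 + 19.96*d^2 + 3.4641*d + 4.9248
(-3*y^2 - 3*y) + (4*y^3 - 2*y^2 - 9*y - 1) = 4*y^3 - 5*y^2 - 12*y - 1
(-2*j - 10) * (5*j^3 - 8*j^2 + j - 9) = -10*j^4 - 34*j^3 + 78*j^2 + 8*j + 90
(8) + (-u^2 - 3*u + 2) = -u^2 - 3*u + 10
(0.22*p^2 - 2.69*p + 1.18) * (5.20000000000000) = 1.144*p^2 - 13.988*p + 6.136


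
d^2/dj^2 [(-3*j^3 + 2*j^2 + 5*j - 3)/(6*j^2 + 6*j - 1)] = 2*(-18*j^3 - 234*j^2 - 243*j - 94)/(216*j^6 + 648*j^5 + 540*j^4 - 90*j^2 + 18*j - 1)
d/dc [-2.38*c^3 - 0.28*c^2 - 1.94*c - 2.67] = -7.14*c^2 - 0.56*c - 1.94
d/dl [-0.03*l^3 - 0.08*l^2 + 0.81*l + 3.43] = -0.09*l^2 - 0.16*l + 0.81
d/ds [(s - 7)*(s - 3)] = 2*s - 10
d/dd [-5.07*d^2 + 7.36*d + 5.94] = 7.36 - 10.14*d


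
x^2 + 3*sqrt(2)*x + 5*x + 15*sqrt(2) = (x + 5)*(x + 3*sqrt(2))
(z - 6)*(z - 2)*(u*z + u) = u*z^3 - 7*u*z^2 + 4*u*z + 12*u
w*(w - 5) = w^2 - 5*w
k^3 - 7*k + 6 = (k - 2)*(k - 1)*(k + 3)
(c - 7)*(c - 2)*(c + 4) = c^3 - 5*c^2 - 22*c + 56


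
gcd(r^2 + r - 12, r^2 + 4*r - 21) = r - 3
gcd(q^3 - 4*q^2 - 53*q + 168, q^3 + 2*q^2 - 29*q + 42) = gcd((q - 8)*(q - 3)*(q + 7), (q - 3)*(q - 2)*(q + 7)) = q^2 + 4*q - 21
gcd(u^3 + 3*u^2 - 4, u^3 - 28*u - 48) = u + 2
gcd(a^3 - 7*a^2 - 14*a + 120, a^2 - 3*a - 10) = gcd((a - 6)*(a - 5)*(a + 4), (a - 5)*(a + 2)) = a - 5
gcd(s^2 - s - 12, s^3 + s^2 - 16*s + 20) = 1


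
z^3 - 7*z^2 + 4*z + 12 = (z - 6)*(z - 2)*(z + 1)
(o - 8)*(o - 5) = o^2 - 13*o + 40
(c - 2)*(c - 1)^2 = c^3 - 4*c^2 + 5*c - 2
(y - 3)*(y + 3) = y^2 - 9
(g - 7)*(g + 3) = g^2 - 4*g - 21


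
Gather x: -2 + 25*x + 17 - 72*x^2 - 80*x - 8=-72*x^2 - 55*x + 7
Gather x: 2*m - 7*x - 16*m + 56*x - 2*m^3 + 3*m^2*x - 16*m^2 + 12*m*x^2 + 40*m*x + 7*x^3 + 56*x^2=-2*m^3 - 16*m^2 - 14*m + 7*x^3 + x^2*(12*m + 56) + x*(3*m^2 + 40*m + 49)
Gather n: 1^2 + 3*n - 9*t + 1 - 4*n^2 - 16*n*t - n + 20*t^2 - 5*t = -4*n^2 + n*(2 - 16*t) + 20*t^2 - 14*t + 2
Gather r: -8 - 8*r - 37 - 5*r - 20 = -13*r - 65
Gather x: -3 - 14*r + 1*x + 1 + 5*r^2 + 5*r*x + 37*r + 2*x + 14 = 5*r^2 + 23*r + x*(5*r + 3) + 12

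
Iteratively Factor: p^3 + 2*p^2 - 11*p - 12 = (p + 1)*(p^2 + p - 12) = (p + 1)*(p + 4)*(p - 3)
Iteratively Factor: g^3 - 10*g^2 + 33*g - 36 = (g - 3)*(g^2 - 7*g + 12) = (g - 4)*(g - 3)*(g - 3)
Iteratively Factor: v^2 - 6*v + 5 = (v - 5)*(v - 1)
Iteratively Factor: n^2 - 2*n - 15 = (n + 3)*(n - 5)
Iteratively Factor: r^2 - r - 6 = (r + 2)*(r - 3)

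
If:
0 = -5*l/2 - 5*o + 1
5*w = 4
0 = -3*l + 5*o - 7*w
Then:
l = -46/55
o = 34/55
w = 4/5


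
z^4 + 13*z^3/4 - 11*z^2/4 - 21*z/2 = z*(z - 7/4)*(z + 2)*(z + 3)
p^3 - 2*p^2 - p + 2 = (p - 2)*(p - 1)*(p + 1)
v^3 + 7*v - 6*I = (v - 2*I)*(v - I)*(v + 3*I)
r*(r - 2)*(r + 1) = r^3 - r^2 - 2*r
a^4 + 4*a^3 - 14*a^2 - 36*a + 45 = (a - 3)*(a - 1)*(a + 3)*(a + 5)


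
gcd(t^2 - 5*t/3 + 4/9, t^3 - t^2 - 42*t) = 1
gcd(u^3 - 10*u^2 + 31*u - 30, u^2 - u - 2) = u - 2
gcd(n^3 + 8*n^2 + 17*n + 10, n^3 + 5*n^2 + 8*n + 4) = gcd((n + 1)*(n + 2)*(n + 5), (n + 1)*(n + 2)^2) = n^2 + 3*n + 2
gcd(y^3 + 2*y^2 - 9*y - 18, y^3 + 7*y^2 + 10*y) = y + 2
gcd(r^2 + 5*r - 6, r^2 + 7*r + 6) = r + 6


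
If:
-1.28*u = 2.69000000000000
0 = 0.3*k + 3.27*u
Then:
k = 22.91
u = -2.10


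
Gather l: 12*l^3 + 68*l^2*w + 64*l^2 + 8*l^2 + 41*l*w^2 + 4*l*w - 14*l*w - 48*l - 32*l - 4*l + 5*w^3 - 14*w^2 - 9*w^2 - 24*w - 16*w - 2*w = 12*l^3 + l^2*(68*w + 72) + l*(41*w^2 - 10*w - 84) + 5*w^3 - 23*w^2 - 42*w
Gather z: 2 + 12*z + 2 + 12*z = 24*z + 4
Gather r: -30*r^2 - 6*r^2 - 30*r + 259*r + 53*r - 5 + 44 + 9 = -36*r^2 + 282*r + 48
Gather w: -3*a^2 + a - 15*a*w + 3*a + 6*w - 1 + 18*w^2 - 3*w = -3*a^2 + 4*a + 18*w^2 + w*(3 - 15*a) - 1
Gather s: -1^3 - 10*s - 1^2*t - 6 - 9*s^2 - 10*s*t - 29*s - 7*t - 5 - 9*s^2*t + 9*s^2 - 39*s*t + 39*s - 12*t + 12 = -9*s^2*t - 49*s*t - 20*t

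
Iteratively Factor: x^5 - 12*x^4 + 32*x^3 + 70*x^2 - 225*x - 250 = (x - 5)*(x^4 - 7*x^3 - 3*x^2 + 55*x + 50) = (x - 5)^2*(x^3 - 2*x^2 - 13*x - 10) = (x - 5)^3*(x^2 + 3*x + 2) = (x - 5)^3*(x + 2)*(x + 1)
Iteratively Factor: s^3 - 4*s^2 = (s)*(s^2 - 4*s) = s*(s - 4)*(s)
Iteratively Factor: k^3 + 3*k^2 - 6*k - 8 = (k - 2)*(k^2 + 5*k + 4) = (k - 2)*(k + 4)*(k + 1)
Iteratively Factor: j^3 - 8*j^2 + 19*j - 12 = (j - 4)*(j^2 - 4*j + 3) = (j - 4)*(j - 1)*(j - 3)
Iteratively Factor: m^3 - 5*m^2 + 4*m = (m - 4)*(m^2 - m) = (m - 4)*(m - 1)*(m)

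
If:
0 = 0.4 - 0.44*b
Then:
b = 0.91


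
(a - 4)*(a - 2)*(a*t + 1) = a^3*t - 6*a^2*t + a^2 + 8*a*t - 6*a + 8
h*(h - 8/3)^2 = h^3 - 16*h^2/3 + 64*h/9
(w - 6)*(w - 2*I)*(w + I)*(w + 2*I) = w^4 - 6*w^3 + I*w^3 + 4*w^2 - 6*I*w^2 - 24*w + 4*I*w - 24*I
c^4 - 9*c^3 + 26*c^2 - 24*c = c*(c - 4)*(c - 3)*(c - 2)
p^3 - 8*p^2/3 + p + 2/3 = (p - 2)*(p - 1)*(p + 1/3)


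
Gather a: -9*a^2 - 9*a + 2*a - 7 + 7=-9*a^2 - 7*a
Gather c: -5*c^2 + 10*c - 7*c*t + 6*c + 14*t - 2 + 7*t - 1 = -5*c^2 + c*(16 - 7*t) + 21*t - 3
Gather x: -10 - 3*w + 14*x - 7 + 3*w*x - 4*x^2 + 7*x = -3*w - 4*x^2 + x*(3*w + 21) - 17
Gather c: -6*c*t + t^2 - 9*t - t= -6*c*t + t^2 - 10*t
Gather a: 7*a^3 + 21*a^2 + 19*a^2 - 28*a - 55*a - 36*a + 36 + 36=7*a^3 + 40*a^2 - 119*a + 72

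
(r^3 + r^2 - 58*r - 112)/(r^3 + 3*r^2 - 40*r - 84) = (r - 8)/(r - 6)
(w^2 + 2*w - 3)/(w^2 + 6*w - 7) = (w + 3)/(w + 7)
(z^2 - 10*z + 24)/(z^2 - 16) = (z - 6)/(z + 4)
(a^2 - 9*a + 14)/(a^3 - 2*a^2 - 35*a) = (a - 2)/(a*(a + 5))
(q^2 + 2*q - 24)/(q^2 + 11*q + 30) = (q - 4)/(q + 5)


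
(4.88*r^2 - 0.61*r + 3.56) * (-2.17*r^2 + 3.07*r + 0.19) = -10.5896*r^4 + 16.3053*r^3 - 8.6707*r^2 + 10.8133*r + 0.6764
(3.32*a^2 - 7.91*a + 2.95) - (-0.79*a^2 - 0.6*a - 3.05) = 4.11*a^2 - 7.31*a + 6.0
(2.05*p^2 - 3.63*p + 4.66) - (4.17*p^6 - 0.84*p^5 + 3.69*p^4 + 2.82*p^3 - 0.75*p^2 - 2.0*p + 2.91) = -4.17*p^6 + 0.84*p^5 - 3.69*p^4 - 2.82*p^3 + 2.8*p^2 - 1.63*p + 1.75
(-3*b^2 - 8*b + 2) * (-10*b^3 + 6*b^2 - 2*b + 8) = 30*b^5 + 62*b^4 - 62*b^3 + 4*b^2 - 68*b + 16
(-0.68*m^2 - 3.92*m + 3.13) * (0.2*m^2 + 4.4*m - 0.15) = -0.136*m^4 - 3.776*m^3 - 16.52*m^2 + 14.36*m - 0.4695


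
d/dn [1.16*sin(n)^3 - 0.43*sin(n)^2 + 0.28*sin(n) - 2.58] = (3.48*sin(n)^2 - 0.86*sin(n) + 0.28)*cos(n)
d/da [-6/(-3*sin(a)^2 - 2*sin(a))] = -(36/tan(a) + 12*cos(a)/sin(a)^2)/(3*sin(a) + 2)^2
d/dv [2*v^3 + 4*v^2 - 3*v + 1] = 6*v^2 + 8*v - 3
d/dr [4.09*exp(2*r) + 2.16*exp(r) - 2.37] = (8.18*exp(r) + 2.16)*exp(r)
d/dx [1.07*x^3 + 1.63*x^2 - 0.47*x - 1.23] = 3.21*x^2 + 3.26*x - 0.47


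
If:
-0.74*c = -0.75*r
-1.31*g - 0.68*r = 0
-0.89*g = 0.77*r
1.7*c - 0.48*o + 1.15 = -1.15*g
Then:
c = 0.00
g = 0.00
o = 2.40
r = 0.00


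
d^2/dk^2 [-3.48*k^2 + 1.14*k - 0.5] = -6.96000000000000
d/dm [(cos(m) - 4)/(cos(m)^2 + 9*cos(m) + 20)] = (cos(m)^2 - 8*cos(m) - 56)*sin(m)/(cos(m)^2 + 9*cos(m) + 20)^2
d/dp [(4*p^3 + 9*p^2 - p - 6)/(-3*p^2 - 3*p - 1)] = (-12*p^4 - 24*p^3 - 42*p^2 - 54*p - 17)/(9*p^4 + 18*p^3 + 15*p^2 + 6*p + 1)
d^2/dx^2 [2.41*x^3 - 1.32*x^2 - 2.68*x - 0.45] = 14.46*x - 2.64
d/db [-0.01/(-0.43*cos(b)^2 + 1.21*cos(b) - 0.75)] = (0.0086*cos(b) - 0.0121)*sin(b)/(0.43*cos(b)^2 - 1.21*cos(b) + 0.75)^2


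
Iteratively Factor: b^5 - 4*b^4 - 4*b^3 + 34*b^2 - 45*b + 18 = (b - 1)*(b^4 - 3*b^3 - 7*b^2 + 27*b - 18) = (b - 2)*(b - 1)*(b^3 - b^2 - 9*b + 9) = (b - 2)*(b - 1)*(b + 3)*(b^2 - 4*b + 3) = (b - 3)*(b - 2)*(b - 1)*(b + 3)*(b - 1)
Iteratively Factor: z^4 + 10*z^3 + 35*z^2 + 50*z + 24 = (z + 2)*(z^3 + 8*z^2 + 19*z + 12) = (z + 1)*(z + 2)*(z^2 + 7*z + 12) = (z + 1)*(z + 2)*(z + 3)*(z + 4)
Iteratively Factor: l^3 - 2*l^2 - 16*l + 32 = (l + 4)*(l^2 - 6*l + 8) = (l - 2)*(l + 4)*(l - 4)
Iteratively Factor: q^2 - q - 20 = (q + 4)*(q - 5)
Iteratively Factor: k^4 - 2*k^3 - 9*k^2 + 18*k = (k)*(k^3 - 2*k^2 - 9*k + 18) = k*(k + 3)*(k^2 - 5*k + 6) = k*(k - 3)*(k + 3)*(k - 2)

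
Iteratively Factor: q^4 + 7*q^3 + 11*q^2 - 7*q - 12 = (q - 1)*(q^3 + 8*q^2 + 19*q + 12) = (q - 1)*(q + 3)*(q^2 + 5*q + 4) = (q - 1)*(q + 1)*(q + 3)*(q + 4)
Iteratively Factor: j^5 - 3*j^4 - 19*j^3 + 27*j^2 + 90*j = (j - 3)*(j^4 - 19*j^2 - 30*j) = (j - 5)*(j - 3)*(j^3 + 5*j^2 + 6*j) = j*(j - 5)*(j - 3)*(j^2 + 5*j + 6) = j*(j - 5)*(j - 3)*(j + 3)*(j + 2)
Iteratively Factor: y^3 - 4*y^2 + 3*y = (y)*(y^2 - 4*y + 3) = y*(y - 3)*(y - 1)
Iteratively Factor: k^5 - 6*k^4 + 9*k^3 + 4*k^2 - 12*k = (k + 1)*(k^4 - 7*k^3 + 16*k^2 - 12*k) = (k - 2)*(k + 1)*(k^3 - 5*k^2 + 6*k) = (k - 3)*(k - 2)*(k + 1)*(k^2 - 2*k) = k*(k - 3)*(k - 2)*(k + 1)*(k - 2)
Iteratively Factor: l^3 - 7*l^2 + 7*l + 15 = (l - 3)*(l^2 - 4*l - 5) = (l - 5)*(l - 3)*(l + 1)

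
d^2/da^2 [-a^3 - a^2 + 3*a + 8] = -6*a - 2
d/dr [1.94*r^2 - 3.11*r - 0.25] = 3.88*r - 3.11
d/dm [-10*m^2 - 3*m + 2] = -20*m - 3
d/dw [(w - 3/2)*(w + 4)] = 2*w + 5/2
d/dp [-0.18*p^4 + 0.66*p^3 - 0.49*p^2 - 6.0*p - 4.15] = -0.72*p^3 + 1.98*p^2 - 0.98*p - 6.0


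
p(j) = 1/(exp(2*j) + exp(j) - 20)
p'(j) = (-2*exp(2*j) - exp(j))/(exp(2*j) + exp(j) - 20)^2 = (-2*exp(j) - 1)*exp(j)/(exp(2*j) + exp(j) - 20)^2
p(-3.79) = -0.05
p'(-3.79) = -0.00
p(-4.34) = -0.05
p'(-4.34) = -0.00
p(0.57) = -0.07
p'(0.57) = -0.04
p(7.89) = 0.00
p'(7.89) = -0.00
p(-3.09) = -0.05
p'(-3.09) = -0.00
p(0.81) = -0.08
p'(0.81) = -0.08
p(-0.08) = -0.05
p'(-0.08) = -0.01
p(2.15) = 0.02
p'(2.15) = -0.04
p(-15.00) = -0.05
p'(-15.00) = 0.00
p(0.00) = -0.06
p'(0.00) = -0.00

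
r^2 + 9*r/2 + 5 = (r + 2)*(r + 5/2)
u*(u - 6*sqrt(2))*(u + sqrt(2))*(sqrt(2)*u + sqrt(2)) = sqrt(2)*u^4 - 10*u^3 + sqrt(2)*u^3 - 12*sqrt(2)*u^2 - 10*u^2 - 12*sqrt(2)*u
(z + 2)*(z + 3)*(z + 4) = z^3 + 9*z^2 + 26*z + 24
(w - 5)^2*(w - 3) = w^3 - 13*w^2 + 55*w - 75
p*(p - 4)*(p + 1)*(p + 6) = p^4 + 3*p^3 - 22*p^2 - 24*p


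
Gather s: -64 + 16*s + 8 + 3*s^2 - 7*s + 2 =3*s^2 + 9*s - 54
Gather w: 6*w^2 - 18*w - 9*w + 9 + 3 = 6*w^2 - 27*w + 12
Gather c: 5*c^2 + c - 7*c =5*c^2 - 6*c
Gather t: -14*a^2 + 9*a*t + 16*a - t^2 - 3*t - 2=-14*a^2 + 16*a - t^2 + t*(9*a - 3) - 2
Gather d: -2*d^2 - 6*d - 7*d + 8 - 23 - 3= -2*d^2 - 13*d - 18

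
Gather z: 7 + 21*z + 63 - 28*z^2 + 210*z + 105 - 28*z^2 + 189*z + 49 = -56*z^2 + 420*z + 224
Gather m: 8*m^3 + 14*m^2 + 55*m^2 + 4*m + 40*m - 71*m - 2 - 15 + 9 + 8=8*m^3 + 69*m^2 - 27*m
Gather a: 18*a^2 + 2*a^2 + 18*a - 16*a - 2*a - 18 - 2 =20*a^2 - 20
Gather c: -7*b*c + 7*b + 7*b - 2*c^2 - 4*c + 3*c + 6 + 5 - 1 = 14*b - 2*c^2 + c*(-7*b - 1) + 10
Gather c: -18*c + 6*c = -12*c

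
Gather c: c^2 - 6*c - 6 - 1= c^2 - 6*c - 7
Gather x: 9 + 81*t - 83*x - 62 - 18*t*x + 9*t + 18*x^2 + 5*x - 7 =90*t + 18*x^2 + x*(-18*t - 78) - 60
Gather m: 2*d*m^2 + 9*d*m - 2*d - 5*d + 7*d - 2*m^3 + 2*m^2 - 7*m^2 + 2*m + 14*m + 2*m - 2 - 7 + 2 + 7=-2*m^3 + m^2*(2*d - 5) + m*(9*d + 18)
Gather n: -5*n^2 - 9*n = -5*n^2 - 9*n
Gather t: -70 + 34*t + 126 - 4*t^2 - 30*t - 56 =-4*t^2 + 4*t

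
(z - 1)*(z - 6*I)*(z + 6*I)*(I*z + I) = I*z^4 + 35*I*z^2 - 36*I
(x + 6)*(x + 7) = x^2 + 13*x + 42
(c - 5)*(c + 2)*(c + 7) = c^3 + 4*c^2 - 31*c - 70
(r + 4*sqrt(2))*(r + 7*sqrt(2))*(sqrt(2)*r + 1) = sqrt(2)*r^3 + 23*r^2 + 67*sqrt(2)*r + 56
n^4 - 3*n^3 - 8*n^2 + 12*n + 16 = (n - 4)*(n - 2)*(n + 1)*(n + 2)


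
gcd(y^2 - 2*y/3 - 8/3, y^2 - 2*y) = y - 2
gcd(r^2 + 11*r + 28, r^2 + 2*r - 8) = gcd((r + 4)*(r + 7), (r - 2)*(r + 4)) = r + 4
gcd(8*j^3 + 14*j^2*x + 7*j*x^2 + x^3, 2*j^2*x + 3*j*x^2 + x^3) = 2*j^2 + 3*j*x + x^2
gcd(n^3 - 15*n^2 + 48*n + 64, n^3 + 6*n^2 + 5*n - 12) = 1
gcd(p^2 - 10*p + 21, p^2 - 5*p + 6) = p - 3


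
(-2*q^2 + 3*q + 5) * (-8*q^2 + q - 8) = 16*q^4 - 26*q^3 - 21*q^2 - 19*q - 40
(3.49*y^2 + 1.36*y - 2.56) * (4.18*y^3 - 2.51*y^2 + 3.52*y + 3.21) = 14.5882*y^5 - 3.0751*y^4 - 1.8296*y^3 + 22.4157*y^2 - 4.6456*y - 8.2176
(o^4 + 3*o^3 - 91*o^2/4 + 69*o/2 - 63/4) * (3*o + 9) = 3*o^5 + 18*o^4 - 165*o^3/4 - 405*o^2/4 + 1053*o/4 - 567/4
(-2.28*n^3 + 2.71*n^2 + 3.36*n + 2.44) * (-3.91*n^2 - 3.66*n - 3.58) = 8.9148*n^5 - 2.2513*n^4 - 14.8938*n^3 - 31.5398*n^2 - 20.9592*n - 8.7352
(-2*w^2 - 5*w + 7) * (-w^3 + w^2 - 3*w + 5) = 2*w^5 + 3*w^4 - 6*w^3 + 12*w^2 - 46*w + 35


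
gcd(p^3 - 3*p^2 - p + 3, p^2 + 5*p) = 1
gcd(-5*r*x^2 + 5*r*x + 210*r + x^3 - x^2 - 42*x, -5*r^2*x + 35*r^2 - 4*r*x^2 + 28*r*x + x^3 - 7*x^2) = -5*r*x + 35*r + x^2 - 7*x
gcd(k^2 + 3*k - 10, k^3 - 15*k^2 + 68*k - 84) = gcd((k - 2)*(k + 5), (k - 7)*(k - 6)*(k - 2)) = k - 2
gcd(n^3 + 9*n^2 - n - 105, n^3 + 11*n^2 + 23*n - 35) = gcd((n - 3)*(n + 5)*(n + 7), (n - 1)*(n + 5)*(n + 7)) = n^2 + 12*n + 35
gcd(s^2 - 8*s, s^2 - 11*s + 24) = s - 8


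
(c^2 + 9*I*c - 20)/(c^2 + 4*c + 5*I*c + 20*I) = (c + 4*I)/(c + 4)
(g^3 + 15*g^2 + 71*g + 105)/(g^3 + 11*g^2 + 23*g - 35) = (g + 3)/(g - 1)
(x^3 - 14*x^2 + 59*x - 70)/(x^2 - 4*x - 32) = (-x^3 + 14*x^2 - 59*x + 70)/(-x^2 + 4*x + 32)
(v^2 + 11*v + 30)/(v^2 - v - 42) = (v + 5)/(v - 7)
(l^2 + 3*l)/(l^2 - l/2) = 2*(l + 3)/(2*l - 1)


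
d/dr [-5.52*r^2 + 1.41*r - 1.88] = 1.41 - 11.04*r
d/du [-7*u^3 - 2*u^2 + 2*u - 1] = -21*u^2 - 4*u + 2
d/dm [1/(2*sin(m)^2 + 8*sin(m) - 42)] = -(sin(m) + 2)*cos(m)/(sin(m)^2 + 4*sin(m) - 21)^2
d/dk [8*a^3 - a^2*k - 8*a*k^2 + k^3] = -a^2 - 16*a*k + 3*k^2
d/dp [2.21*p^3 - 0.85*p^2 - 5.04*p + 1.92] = 6.63*p^2 - 1.7*p - 5.04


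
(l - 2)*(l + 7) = l^2 + 5*l - 14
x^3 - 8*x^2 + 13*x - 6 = (x - 6)*(x - 1)^2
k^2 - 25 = (k - 5)*(k + 5)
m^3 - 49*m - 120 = (m - 8)*(m + 3)*(m + 5)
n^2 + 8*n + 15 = (n + 3)*(n + 5)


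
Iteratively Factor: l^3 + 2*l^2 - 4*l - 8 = (l - 2)*(l^2 + 4*l + 4) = (l - 2)*(l + 2)*(l + 2)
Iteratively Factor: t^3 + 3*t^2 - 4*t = (t)*(t^2 + 3*t - 4) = t*(t - 1)*(t + 4)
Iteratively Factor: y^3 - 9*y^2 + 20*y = (y - 4)*(y^2 - 5*y) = y*(y - 4)*(y - 5)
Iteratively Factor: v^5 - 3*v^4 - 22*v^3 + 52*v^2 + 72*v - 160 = (v - 5)*(v^4 + 2*v^3 - 12*v^2 - 8*v + 32) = (v - 5)*(v - 2)*(v^3 + 4*v^2 - 4*v - 16) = (v - 5)*(v - 2)^2*(v^2 + 6*v + 8) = (v - 5)*(v - 2)^2*(v + 4)*(v + 2)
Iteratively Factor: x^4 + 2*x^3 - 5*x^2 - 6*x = (x - 2)*(x^3 + 4*x^2 + 3*x) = (x - 2)*(x + 3)*(x^2 + x) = (x - 2)*(x + 1)*(x + 3)*(x)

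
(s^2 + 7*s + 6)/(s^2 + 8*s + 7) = (s + 6)/(s + 7)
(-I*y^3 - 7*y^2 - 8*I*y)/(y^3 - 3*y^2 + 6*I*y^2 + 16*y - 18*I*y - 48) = (-I*y^3 - 7*y^2 - 8*I*y)/(y^3 + y^2*(-3 + 6*I) + y*(16 - 18*I) - 48)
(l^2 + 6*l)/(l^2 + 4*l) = (l + 6)/(l + 4)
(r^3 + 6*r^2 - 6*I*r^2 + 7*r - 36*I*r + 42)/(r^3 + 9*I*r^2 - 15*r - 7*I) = (r^2 + r*(6 - 7*I) - 42*I)/(r^2 + 8*I*r - 7)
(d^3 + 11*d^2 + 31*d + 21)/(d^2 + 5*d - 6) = (d^3 + 11*d^2 + 31*d + 21)/(d^2 + 5*d - 6)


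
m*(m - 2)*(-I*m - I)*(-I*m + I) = -m^4 + 2*m^3 + m^2 - 2*m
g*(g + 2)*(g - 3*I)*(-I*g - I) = -I*g^4 - 3*g^3 - 3*I*g^3 - 9*g^2 - 2*I*g^2 - 6*g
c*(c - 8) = c^2 - 8*c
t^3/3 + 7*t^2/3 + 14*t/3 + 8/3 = (t/3 + 1/3)*(t + 2)*(t + 4)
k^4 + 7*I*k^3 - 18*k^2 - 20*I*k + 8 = (k + I)*(k + 2*I)^3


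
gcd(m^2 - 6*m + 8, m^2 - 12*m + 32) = m - 4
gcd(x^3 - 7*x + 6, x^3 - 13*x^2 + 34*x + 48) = 1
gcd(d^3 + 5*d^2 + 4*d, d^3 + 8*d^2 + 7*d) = d^2 + d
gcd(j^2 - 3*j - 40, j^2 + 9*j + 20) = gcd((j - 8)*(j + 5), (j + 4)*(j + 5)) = j + 5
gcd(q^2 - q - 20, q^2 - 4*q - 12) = 1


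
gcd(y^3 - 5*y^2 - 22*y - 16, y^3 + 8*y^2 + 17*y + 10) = y^2 + 3*y + 2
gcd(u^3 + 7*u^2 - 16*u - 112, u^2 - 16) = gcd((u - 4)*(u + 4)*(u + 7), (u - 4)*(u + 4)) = u^2 - 16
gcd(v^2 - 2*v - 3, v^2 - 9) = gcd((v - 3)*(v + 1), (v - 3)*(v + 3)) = v - 3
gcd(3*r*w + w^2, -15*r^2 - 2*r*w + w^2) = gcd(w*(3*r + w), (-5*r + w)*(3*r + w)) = 3*r + w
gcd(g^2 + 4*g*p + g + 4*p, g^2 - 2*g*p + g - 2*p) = g + 1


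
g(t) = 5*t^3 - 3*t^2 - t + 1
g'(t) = 15*t^2 - 6*t - 1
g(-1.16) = -9.68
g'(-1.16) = 26.14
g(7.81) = 2192.10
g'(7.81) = 867.08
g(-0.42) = 0.52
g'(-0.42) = 4.17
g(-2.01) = -49.71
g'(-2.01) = 71.66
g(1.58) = 11.65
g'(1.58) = 26.97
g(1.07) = 2.62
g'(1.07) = 9.75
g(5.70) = 823.80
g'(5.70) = 452.15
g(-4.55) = -527.54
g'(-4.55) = 336.84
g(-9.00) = -3878.00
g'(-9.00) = 1268.00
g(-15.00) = -17534.00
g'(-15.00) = 3464.00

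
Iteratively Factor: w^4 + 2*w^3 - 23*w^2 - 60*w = (w)*(w^3 + 2*w^2 - 23*w - 60) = w*(w - 5)*(w^2 + 7*w + 12) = w*(w - 5)*(w + 4)*(w + 3)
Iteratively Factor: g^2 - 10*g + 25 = (g - 5)*(g - 5)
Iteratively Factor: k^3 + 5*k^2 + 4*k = (k + 4)*(k^2 + k) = k*(k + 4)*(k + 1)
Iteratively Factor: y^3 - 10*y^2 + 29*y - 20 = (y - 5)*(y^2 - 5*y + 4) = (y - 5)*(y - 4)*(y - 1)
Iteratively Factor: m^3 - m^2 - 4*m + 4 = (m - 2)*(m^2 + m - 2) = (m - 2)*(m + 2)*(m - 1)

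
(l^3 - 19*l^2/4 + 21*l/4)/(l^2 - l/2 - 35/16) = 4*l*(l - 3)/(4*l + 5)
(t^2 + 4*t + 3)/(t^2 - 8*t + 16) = (t^2 + 4*t + 3)/(t^2 - 8*t + 16)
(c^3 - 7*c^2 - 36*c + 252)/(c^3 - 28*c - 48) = (c^2 - c - 42)/(c^2 + 6*c + 8)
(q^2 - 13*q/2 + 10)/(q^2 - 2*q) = (q^2 - 13*q/2 + 10)/(q*(q - 2))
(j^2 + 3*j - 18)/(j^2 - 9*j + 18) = (j + 6)/(j - 6)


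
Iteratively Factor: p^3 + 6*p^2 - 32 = (p - 2)*(p^2 + 8*p + 16) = (p - 2)*(p + 4)*(p + 4)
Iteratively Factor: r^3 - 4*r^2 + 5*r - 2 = (r - 1)*(r^2 - 3*r + 2) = (r - 1)^2*(r - 2)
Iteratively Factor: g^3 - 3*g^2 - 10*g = (g - 5)*(g^2 + 2*g) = g*(g - 5)*(g + 2)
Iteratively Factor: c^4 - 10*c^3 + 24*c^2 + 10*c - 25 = (c - 5)*(c^3 - 5*c^2 - c + 5) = (c - 5)*(c + 1)*(c^2 - 6*c + 5) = (c - 5)*(c - 1)*(c + 1)*(c - 5)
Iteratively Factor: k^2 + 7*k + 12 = (k + 4)*(k + 3)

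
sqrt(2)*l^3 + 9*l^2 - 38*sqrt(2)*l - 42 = (l - 3*sqrt(2))*(l + 7*sqrt(2))*(sqrt(2)*l + 1)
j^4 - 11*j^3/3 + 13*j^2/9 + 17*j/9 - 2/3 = (j - 3)*(j - 1)*(j - 1/3)*(j + 2/3)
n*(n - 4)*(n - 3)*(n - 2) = n^4 - 9*n^3 + 26*n^2 - 24*n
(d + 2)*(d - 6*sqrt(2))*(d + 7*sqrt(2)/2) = d^3 - 5*sqrt(2)*d^2/2 + 2*d^2 - 42*d - 5*sqrt(2)*d - 84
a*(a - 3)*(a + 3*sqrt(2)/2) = a^3 - 3*a^2 + 3*sqrt(2)*a^2/2 - 9*sqrt(2)*a/2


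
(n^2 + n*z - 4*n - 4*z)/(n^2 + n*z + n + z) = (n - 4)/(n + 1)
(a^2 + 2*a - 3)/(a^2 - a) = (a + 3)/a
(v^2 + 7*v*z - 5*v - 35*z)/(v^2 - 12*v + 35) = (v + 7*z)/(v - 7)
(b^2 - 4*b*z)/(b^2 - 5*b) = (b - 4*z)/(b - 5)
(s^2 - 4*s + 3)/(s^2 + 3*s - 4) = (s - 3)/(s + 4)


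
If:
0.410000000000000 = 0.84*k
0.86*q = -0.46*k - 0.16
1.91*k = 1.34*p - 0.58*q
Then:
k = 0.49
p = 0.50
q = -0.45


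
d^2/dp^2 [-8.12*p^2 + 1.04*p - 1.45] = -16.2400000000000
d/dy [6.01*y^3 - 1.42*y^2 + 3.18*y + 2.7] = 18.03*y^2 - 2.84*y + 3.18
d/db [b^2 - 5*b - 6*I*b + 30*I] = 2*b - 5 - 6*I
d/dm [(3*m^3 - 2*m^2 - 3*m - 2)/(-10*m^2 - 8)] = (-15*m^4 - 51*m^2 - 4*m + 12)/(2*(25*m^4 + 40*m^2 + 16))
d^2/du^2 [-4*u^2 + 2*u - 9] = -8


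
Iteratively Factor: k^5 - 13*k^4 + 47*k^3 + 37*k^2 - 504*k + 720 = (k + 3)*(k^4 - 16*k^3 + 95*k^2 - 248*k + 240) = (k - 4)*(k + 3)*(k^3 - 12*k^2 + 47*k - 60) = (k - 5)*(k - 4)*(k + 3)*(k^2 - 7*k + 12) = (k - 5)*(k - 4)*(k - 3)*(k + 3)*(k - 4)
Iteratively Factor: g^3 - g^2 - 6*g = (g - 3)*(g^2 + 2*g) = g*(g - 3)*(g + 2)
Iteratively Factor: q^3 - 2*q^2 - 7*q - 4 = (q - 4)*(q^2 + 2*q + 1) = (q - 4)*(q + 1)*(q + 1)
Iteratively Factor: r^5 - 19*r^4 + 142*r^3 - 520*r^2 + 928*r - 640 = (r - 4)*(r^4 - 15*r^3 + 82*r^2 - 192*r + 160) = (r - 4)^2*(r^3 - 11*r^2 + 38*r - 40) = (r - 4)^3*(r^2 - 7*r + 10) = (r - 5)*(r - 4)^3*(r - 2)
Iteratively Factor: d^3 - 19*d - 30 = (d + 3)*(d^2 - 3*d - 10) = (d + 2)*(d + 3)*(d - 5)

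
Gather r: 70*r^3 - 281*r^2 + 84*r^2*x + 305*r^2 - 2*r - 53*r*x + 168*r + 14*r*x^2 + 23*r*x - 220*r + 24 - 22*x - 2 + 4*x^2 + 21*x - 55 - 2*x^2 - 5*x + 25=70*r^3 + r^2*(84*x + 24) + r*(14*x^2 - 30*x - 54) + 2*x^2 - 6*x - 8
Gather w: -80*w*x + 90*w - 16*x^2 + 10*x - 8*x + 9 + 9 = w*(90 - 80*x) - 16*x^2 + 2*x + 18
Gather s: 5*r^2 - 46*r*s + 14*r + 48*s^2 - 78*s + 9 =5*r^2 + 14*r + 48*s^2 + s*(-46*r - 78) + 9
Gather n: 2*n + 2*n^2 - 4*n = 2*n^2 - 2*n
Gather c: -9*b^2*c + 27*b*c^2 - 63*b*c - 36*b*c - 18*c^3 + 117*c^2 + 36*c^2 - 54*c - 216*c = -18*c^3 + c^2*(27*b + 153) + c*(-9*b^2 - 99*b - 270)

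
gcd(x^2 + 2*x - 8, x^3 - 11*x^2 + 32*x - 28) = x - 2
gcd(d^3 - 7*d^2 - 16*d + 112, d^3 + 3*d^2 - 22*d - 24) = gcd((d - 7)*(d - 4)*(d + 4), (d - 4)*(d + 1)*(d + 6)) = d - 4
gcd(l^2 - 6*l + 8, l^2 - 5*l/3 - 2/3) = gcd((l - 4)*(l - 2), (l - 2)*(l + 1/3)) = l - 2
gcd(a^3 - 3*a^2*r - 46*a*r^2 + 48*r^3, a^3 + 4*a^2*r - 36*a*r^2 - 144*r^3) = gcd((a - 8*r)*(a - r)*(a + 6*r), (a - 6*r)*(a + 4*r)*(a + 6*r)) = a + 6*r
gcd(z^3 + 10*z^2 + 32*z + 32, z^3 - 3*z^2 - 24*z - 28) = z + 2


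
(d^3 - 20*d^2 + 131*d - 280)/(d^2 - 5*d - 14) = (d^2 - 13*d + 40)/(d + 2)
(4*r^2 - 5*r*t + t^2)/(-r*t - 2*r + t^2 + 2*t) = (-4*r + t)/(t + 2)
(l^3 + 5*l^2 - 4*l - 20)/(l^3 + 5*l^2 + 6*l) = (l^2 + 3*l - 10)/(l*(l + 3))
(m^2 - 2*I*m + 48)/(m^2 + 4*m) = (m^2 - 2*I*m + 48)/(m*(m + 4))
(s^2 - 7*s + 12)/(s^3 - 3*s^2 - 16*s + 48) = 1/(s + 4)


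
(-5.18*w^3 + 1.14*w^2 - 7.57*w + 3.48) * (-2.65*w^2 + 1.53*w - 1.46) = 13.727*w^5 - 10.9464*w^4 + 29.3675*w^3 - 22.4685*w^2 + 16.3766*w - 5.0808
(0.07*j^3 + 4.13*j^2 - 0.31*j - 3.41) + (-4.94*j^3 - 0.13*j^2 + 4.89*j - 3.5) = -4.87*j^3 + 4.0*j^2 + 4.58*j - 6.91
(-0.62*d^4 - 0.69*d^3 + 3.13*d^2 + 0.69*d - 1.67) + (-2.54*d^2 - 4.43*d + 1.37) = -0.62*d^4 - 0.69*d^3 + 0.59*d^2 - 3.74*d - 0.3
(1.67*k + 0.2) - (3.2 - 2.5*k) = 4.17*k - 3.0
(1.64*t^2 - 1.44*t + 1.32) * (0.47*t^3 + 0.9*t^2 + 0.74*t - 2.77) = 0.7708*t^5 + 0.7992*t^4 + 0.538*t^3 - 4.4204*t^2 + 4.9656*t - 3.6564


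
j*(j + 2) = j^2 + 2*j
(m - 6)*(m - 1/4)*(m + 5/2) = m^3 - 15*m^2/4 - 113*m/8 + 15/4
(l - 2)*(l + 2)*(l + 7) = l^3 + 7*l^2 - 4*l - 28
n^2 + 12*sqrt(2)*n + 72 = (n + 6*sqrt(2))^2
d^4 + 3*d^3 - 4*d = d*(d - 1)*(d + 2)^2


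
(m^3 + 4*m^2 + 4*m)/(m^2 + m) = (m^2 + 4*m + 4)/(m + 1)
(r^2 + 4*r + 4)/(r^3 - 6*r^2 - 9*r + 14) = (r + 2)/(r^2 - 8*r + 7)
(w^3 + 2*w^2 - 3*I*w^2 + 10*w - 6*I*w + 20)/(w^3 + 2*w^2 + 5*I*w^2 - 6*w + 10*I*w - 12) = (w - 5*I)/(w + 3*I)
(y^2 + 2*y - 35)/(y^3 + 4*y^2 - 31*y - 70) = 1/(y + 2)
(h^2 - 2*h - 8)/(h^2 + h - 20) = (h + 2)/(h + 5)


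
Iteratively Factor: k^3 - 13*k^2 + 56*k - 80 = (k - 5)*(k^2 - 8*k + 16) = (k - 5)*(k - 4)*(k - 4)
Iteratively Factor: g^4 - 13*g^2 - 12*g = (g)*(g^3 - 13*g - 12) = g*(g - 4)*(g^2 + 4*g + 3) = g*(g - 4)*(g + 3)*(g + 1)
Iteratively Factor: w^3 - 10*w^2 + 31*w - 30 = (w - 3)*(w^2 - 7*w + 10) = (w - 5)*(w - 3)*(w - 2)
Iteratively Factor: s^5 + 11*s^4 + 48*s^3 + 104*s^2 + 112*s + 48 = (s + 3)*(s^4 + 8*s^3 + 24*s^2 + 32*s + 16) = (s + 2)*(s + 3)*(s^3 + 6*s^2 + 12*s + 8) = (s + 2)^2*(s + 3)*(s^2 + 4*s + 4) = (s + 2)^3*(s + 3)*(s + 2)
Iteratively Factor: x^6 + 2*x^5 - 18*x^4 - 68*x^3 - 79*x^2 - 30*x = (x - 5)*(x^5 + 7*x^4 + 17*x^3 + 17*x^2 + 6*x) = (x - 5)*(x + 1)*(x^4 + 6*x^3 + 11*x^2 + 6*x) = x*(x - 5)*(x + 1)*(x^3 + 6*x^2 + 11*x + 6) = x*(x - 5)*(x + 1)*(x + 2)*(x^2 + 4*x + 3) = x*(x - 5)*(x + 1)*(x + 2)*(x + 3)*(x + 1)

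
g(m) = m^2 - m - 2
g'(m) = 2*m - 1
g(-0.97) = -0.09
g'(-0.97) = -2.94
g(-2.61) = 7.42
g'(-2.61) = -6.22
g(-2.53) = 6.93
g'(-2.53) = -6.06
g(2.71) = 2.63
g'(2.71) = 4.42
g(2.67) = 2.46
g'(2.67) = 4.34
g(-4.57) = 23.45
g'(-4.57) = -10.14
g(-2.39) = 6.10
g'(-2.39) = -5.78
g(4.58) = 14.40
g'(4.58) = 8.16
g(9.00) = 70.00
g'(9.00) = 17.00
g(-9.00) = 88.00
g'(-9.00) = -19.00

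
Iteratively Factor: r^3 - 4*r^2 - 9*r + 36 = (r + 3)*(r^2 - 7*r + 12) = (r - 3)*(r + 3)*(r - 4)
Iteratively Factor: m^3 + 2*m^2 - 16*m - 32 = (m + 2)*(m^2 - 16) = (m - 4)*(m + 2)*(m + 4)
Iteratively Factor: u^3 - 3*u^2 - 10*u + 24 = (u - 4)*(u^2 + u - 6) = (u - 4)*(u - 2)*(u + 3)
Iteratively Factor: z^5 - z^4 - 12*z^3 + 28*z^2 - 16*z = (z + 4)*(z^4 - 5*z^3 + 8*z^2 - 4*z) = (z - 2)*(z + 4)*(z^3 - 3*z^2 + 2*z) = (z - 2)*(z - 1)*(z + 4)*(z^2 - 2*z) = z*(z - 2)*(z - 1)*(z + 4)*(z - 2)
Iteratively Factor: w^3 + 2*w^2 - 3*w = (w - 1)*(w^2 + 3*w) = (w - 1)*(w + 3)*(w)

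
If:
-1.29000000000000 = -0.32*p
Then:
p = 4.03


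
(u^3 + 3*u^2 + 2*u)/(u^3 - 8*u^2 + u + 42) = u*(u + 1)/(u^2 - 10*u + 21)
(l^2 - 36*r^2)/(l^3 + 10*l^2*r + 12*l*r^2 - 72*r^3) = (-l + 6*r)/(-l^2 - 4*l*r + 12*r^2)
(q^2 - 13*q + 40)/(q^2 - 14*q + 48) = (q - 5)/(q - 6)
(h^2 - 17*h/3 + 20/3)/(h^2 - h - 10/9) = 3*(h - 4)/(3*h + 2)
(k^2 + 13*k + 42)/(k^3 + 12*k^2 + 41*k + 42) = (k + 6)/(k^2 + 5*k + 6)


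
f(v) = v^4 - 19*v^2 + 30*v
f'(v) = 4*v^3 - 38*v + 30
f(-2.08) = -125.88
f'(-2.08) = 73.04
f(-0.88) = -40.51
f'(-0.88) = 60.71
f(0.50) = 10.31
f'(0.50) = 11.50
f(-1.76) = -102.06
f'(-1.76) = 75.07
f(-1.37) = -73.24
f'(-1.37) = 71.77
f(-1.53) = -84.90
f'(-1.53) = 73.81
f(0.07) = 2.01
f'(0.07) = 27.34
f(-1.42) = -76.85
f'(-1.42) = 72.51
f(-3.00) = -180.00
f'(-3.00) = 36.00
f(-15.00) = 45900.00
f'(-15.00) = -12900.00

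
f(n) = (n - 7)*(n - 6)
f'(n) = 2*n - 13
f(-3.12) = 92.29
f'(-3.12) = -19.24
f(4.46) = 3.91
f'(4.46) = -4.08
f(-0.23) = 45.04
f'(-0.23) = -13.46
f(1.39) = 25.86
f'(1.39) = -10.22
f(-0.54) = 49.31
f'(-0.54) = -14.08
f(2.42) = 16.40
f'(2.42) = -8.16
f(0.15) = 40.07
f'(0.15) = -12.70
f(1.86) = 21.28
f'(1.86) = -9.28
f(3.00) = 12.00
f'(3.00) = -7.00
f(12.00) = 30.00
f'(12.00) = 11.00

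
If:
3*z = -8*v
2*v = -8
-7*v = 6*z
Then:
No Solution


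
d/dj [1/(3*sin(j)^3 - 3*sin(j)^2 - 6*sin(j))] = (-3*sin(j)^2 + 2*sin(j) + 2)*cos(j)/(3*(sin(j) + cos(j)^2 + 1)^2*sin(j)^2)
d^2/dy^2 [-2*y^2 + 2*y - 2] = -4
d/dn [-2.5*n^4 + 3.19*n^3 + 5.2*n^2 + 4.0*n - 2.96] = -10.0*n^3 + 9.57*n^2 + 10.4*n + 4.0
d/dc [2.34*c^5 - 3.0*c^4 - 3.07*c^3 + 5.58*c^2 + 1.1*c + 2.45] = 11.7*c^4 - 12.0*c^3 - 9.21*c^2 + 11.16*c + 1.1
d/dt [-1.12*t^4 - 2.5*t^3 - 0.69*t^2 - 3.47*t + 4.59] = -4.48*t^3 - 7.5*t^2 - 1.38*t - 3.47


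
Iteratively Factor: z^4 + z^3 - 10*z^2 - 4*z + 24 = (z + 3)*(z^3 - 2*z^2 - 4*z + 8) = (z - 2)*(z + 3)*(z^2 - 4) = (z - 2)^2*(z + 3)*(z + 2)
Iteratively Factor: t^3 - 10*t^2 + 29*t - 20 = (t - 4)*(t^2 - 6*t + 5) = (t - 5)*(t - 4)*(t - 1)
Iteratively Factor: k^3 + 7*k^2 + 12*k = (k + 4)*(k^2 + 3*k) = k*(k + 4)*(k + 3)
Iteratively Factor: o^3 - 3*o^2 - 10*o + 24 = (o + 3)*(o^2 - 6*o + 8) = (o - 2)*(o + 3)*(o - 4)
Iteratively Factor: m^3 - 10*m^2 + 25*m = (m)*(m^2 - 10*m + 25) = m*(m - 5)*(m - 5)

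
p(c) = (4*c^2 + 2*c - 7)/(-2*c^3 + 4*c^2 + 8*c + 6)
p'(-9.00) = 0.02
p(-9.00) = 0.17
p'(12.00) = 0.02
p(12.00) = -0.21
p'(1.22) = 0.61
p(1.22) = 0.08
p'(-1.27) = -2.17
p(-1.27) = -0.48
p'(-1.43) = -1.46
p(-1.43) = -0.20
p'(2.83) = 3.88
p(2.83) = 2.00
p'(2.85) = 4.14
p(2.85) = 2.08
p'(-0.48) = 1.24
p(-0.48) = -2.13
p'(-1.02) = -3.33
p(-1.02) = -1.18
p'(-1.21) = -2.48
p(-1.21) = -0.62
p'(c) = (8*c + 2)/(-2*c^3 + 4*c^2 + 8*c + 6) + (4*c^2 + 2*c - 7)*(6*c^2 - 8*c - 8)/(-2*c^3 + 4*c^2 + 8*c + 6)^2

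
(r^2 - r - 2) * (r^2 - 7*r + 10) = r^4 - 8*r^3 + 15*r^2 + 4*r - 20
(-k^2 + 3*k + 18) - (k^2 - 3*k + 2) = -2*k^2 + 6*k + 16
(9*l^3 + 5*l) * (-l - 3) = -9*l^4 - 27*l^3 - 5*l^2 - 15*l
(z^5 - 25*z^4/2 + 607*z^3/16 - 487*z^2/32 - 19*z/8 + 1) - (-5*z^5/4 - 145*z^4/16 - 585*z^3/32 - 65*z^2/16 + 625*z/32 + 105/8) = 9*z^5/4 - 55*z^4/16 + 1799*z^3/32 - 357*z^2/32 - 701*z/32 - 97/8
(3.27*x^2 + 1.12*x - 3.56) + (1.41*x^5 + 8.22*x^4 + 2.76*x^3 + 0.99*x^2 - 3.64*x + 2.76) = 1.41*x^5 + 8.22*x^4 + 2.76*x^3 + 4.26*x^2 - 2.52*x - 0.8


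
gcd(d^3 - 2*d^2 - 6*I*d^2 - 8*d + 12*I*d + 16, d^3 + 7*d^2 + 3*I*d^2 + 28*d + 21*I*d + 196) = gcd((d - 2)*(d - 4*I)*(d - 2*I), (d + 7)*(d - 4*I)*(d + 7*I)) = d - 4*I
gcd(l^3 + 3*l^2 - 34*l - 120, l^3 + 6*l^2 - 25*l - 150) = l + 5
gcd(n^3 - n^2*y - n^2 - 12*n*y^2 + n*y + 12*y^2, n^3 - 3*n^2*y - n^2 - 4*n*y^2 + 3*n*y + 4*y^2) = -n^2 + 4*n*y + n - 4*y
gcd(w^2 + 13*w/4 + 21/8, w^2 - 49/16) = w + 7/4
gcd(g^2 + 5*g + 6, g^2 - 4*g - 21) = g + 3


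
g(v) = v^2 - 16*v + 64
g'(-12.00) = -40.00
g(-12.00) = 400.00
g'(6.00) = -4.00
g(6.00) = 4.00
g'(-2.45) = -20.90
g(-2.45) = 109.20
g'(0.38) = -15.24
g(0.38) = 58.06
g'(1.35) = -13.30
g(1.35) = 44.22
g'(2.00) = -12.00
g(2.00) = 36.00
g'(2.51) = -10.98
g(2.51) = 30.14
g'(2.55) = -10.90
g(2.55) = 29.70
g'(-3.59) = -23.18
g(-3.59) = 134.33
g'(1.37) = -13.26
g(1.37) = 43.96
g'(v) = 2*v - 16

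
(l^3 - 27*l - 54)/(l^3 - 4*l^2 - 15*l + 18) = (l + 3)/(l - 1)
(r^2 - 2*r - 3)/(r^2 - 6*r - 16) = (-r^2 + 2*r + 3)/(-r^2 + 6*r + 16)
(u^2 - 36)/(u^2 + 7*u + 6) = (u - 6)/(u + 1)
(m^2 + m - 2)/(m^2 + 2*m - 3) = (m + 2)/(m + 3)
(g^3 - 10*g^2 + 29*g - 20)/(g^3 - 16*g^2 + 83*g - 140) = (g - 1)/(g - 7)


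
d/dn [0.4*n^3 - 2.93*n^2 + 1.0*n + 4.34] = 1.2*n^2 - 5.86*n + 1.0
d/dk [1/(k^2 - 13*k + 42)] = (13 - 2*k)/(k^2 - 13*k + 42)^2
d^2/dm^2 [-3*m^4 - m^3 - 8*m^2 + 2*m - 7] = -36*m^2 - 6*m - 16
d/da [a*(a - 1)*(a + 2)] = 3*a^2 + 2*a - 2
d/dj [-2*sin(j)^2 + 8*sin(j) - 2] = 4*(2 - sin(j))*cos(j)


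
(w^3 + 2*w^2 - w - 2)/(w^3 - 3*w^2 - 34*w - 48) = (w^2 - 1)/(w^2 - 5*w - 24)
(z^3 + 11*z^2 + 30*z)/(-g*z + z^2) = (z^2 + 11*z + 30)/(-g + z)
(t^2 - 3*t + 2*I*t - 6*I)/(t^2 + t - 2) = (t^2 + t*(-3 + 2*I) - 6*I)/(t^2 + t - 2)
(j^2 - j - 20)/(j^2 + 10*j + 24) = (j - 5)/(j + 6)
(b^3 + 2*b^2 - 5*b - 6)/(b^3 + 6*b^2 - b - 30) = (b + 1)/(b + 5)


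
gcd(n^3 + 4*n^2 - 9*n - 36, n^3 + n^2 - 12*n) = n^2 + n - 12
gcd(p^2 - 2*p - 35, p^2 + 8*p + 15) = p + 5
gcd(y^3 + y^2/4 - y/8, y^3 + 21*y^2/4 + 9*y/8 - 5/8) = y^2 + y/4 - 1/8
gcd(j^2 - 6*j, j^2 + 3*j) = j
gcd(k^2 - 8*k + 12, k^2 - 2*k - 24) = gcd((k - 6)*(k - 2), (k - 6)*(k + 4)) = k - 6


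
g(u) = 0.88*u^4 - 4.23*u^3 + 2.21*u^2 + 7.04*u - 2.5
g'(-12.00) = -7955.92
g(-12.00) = 25788.38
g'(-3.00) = -215.47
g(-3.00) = 181.76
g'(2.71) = -4.12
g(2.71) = -3.92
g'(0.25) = 7.41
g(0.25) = -0.66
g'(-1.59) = -46.22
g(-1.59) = 14.52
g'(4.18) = 60.87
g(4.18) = 25.26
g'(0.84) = 3.89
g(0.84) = 2.90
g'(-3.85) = -398.95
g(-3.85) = 437.89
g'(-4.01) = -441.71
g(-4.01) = 505.10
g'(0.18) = 7.44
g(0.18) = -1.18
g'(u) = 3.52*u^3 - 12.69*u^2 + 4.42*u + 7.04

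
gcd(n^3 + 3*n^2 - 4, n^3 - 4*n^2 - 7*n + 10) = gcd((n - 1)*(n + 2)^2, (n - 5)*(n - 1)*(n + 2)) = n^2 + n - 2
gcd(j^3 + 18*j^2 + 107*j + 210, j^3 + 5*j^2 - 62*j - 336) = j^2 + 13*j + 42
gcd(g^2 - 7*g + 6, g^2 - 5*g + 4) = g - 1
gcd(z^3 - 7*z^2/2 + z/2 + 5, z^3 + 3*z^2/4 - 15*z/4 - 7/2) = z^2 - z - 2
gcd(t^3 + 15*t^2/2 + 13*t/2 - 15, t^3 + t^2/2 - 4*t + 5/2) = t^2 + 3*t/2 - 5/2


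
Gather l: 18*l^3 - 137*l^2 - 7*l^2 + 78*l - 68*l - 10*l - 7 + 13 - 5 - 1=18*l^3 - 144*l^2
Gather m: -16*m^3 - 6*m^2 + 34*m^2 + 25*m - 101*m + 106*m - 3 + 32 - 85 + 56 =-16*m^3 + 28*m^2 + 30*m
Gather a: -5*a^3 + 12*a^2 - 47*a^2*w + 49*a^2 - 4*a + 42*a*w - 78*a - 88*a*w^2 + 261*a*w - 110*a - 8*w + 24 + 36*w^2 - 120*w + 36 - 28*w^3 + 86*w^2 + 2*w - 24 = -5*a^3 + a^2*(61 - 47*w) + a*(-88*w^2 + 303*w - 192) - 28*w^3 + 122*w^2 - 126*w + 36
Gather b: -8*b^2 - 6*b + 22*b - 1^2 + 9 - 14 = -8*b^2 + 16*b - 6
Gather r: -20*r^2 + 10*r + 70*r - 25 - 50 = -20*r^2 + 80*r - 75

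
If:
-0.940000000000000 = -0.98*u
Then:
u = 0.96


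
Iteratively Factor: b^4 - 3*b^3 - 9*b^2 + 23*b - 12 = (b - 1)*(b^3 - 2*b^2 - 11*b + 12) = (b - 1)*(b + 3)*(b^2 - 5*b + 4) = (b - 1)^2*(b + 3)*(b - 4)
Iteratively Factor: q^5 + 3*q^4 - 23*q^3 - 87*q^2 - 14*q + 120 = (q - 5)*(q^4 + 8*q^3 + 17*q^2 - 2*q - 24) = (q - 5)*(q + 2)*(q^3 + 6*q^2 + 5*q - 12) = (q - 5)*(q + 2)*(q + 4)*(q^2 + 2*q - 3) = (q - 5)*(q - 1)*(q + 2)*(q + 4)*(q + 3)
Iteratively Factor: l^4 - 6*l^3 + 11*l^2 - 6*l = (l - 3)*(l^3 - 3*l^2 + 2*l) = (l - 3)*(l - 2)*(l^2 - l) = (l - 3)*(l - 2)*(l - 1)*(l)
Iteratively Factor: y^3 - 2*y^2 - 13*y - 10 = (y - 5)*(y^2 + 3*y + 2) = (y - 5)*(y + 1)*(y + 2)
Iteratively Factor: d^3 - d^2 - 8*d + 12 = (d - 2)*(d^2 + d - 6) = (d - 2)^2*(d + 3)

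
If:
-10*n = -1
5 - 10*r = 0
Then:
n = 1/10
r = 1/2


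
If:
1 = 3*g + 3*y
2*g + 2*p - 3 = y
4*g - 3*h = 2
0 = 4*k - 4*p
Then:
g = 1/3 - y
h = -4*y/3 - 2/9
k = 3*y/2 + 7/6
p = 3*y/2 + 7/6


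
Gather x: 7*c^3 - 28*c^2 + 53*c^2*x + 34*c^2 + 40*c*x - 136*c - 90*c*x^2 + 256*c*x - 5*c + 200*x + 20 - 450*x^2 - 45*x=7*c^3 + 6*c^2 - 141*c + x^2*(-90*c - 450) + x*(53*c^2 + 296*c + 155) + 20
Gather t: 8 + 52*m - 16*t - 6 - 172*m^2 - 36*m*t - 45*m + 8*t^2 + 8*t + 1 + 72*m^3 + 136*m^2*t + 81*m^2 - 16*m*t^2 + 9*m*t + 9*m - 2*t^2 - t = 72*m^3 - 91*m^2 + 16*m + t^2*(6 - 16*m) + t*(136*m^2 - 27*m - 9) + 3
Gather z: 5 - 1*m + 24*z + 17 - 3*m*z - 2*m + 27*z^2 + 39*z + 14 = -3*m + 27*z^2 + z*(63 - 3*m) + 36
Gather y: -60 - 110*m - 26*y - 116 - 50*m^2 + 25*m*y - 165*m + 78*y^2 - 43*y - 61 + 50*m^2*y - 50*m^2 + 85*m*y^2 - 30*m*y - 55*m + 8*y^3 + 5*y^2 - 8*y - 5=-100*m^2 - 330*m + 8*y^3 + y^2*(85*m + 83) + y*(50*m^2 - 5*m - 77) - 242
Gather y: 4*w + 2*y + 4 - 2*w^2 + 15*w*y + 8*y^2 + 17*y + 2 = -2*w^2 + 4*w + 8*y^2 + y*(15*w + 19) + 6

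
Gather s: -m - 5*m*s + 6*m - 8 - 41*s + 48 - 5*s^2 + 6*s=5*m - 5*s^2 + s*(-5*m - 35) + 40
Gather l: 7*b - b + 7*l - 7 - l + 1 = 6*b + 6*l - 6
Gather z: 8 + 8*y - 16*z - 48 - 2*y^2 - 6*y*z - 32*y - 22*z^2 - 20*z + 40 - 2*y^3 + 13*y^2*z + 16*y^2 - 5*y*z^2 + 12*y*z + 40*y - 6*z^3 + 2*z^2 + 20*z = -2*y^3 + 14*y^2 + 16*y - 6*z^3 + z^2*(-5*y - 20) + z*(13*y^2 + 6*y - 16)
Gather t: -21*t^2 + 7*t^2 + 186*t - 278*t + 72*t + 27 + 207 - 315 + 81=-14*t^2 - 20*t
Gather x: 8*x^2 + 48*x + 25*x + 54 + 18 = 8*x^2 + 73*x + 72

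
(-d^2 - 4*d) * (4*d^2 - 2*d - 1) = -4*d^4 - 14*d^3 + 9*d^2 + 4*d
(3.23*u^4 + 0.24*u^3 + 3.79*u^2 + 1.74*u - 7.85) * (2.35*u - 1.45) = 7.5905*u^5 - 4.1195*u^4 + 8.5585*u^3 - 1.4065*u^2 - 20.9705*u + 11.3825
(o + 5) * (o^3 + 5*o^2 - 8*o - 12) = o^4 + 10*o^3 + 17*o^2 - 52*o - 60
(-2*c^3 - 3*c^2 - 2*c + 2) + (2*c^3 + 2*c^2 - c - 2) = -c^2 - 3*c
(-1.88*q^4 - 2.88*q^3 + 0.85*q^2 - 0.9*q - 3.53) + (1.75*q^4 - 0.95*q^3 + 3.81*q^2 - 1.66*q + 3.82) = -0.13*q^4 - 3.83*q^3 + 4.66*q^2 - 2.56*q + 0.29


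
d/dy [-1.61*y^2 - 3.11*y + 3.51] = -3.22*y - 3.11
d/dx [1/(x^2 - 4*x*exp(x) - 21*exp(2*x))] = 2*(2*x*exp(x) - x + 21*exp(2*x) + 2*exp(x))/(-x^2 + 4*x*exp(x) + 21*exp(2*x))^2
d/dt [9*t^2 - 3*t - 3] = 18*t - 3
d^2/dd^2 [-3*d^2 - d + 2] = -6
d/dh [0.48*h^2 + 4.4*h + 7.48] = 0.96*h + 4.4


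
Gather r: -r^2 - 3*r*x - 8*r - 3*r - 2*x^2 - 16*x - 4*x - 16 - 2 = -r^2 + r*(-3*x - 11) - 2*x^2 - 20*x - 18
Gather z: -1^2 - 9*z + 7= 6 - 9*z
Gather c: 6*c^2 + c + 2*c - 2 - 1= 6*c^2 + 3*c - 3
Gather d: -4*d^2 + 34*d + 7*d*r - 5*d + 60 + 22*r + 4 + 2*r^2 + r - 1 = -4*d^2 + d*(7*r + 29) + 2*r^2 + 23*r + 63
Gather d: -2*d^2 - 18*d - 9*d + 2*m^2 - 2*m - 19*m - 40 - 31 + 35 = -2*d^2 - 27*d + 2*m^2 - 21*m - 36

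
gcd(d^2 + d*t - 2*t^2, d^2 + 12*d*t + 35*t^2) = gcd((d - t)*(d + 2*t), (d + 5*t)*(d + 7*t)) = 1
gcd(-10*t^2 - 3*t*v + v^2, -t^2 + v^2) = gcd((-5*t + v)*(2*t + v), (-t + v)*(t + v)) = 1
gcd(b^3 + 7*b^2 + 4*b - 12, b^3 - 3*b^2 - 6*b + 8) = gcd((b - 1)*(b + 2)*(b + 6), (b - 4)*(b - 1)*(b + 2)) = b^2 + b - 2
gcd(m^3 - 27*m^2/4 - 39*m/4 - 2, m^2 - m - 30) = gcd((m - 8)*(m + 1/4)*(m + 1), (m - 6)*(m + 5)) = 1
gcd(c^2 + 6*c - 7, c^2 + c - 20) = 1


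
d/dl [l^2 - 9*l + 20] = 2*l - 9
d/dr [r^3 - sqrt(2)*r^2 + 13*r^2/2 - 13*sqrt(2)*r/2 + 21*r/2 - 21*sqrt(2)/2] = 3*r^2 - 2*sqrt(2)*r + 13*r - 13*sqrt(2)/2 + 21/2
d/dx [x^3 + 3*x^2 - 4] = 3*x*(x + 2)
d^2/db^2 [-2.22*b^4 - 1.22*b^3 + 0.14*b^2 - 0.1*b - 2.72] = -26.64*b^2 - 7.32*b + 0.28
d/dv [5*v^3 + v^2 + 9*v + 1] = 15*v^2 + 2*v + 9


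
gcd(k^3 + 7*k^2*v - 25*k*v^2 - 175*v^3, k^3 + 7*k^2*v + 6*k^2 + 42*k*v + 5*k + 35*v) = k + 7*v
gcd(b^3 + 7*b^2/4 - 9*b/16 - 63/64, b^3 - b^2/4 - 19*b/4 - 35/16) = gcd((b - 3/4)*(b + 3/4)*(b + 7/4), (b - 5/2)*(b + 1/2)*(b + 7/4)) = b + 7/4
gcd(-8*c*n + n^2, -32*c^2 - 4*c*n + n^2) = 8*c - n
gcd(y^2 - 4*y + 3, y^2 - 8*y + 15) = y - 3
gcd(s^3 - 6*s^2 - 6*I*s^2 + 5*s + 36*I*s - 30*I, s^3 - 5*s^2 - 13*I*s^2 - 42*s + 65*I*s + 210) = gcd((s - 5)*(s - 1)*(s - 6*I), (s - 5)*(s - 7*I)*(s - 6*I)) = s^2 + s*(-5 - 6*I) + 30*I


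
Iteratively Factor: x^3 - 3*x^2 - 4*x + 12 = (x - 3)*(x^2 - 4) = (x - 3)*(x - 2)*(x + 2)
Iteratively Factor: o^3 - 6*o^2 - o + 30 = (o - 5)*(o^2 - o - 6) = (o - 5)*(o + 2)*(o - 3)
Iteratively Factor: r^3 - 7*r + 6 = (r - 2)*(r^2 + 2*r - 3) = (r - 2)*(r + 3)*(r - 1)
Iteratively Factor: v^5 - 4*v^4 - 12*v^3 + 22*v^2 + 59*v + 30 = (v - 3)*(v^4 - v^3 - 15*v^2 - 23*v - 10) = (v - 3)*(v + 1)*(v^3 - 2*v^2 - 13*v - 10) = (v - 3)*(v + 1)^2*(v^2 - 3*v - 10) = (v - 3)*(v + 1)^2*(v + 2)*(v - 5)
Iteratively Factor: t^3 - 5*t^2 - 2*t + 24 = (t - 4)*(t^2 - t - 6) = (t - 4)*(t + 2)*(t - 3)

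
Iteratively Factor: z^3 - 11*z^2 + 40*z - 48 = (z - 4)*(z^2 - 7*z + 12) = (z - 4)*(z - 3)*(z - 4)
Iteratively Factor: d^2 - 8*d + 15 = (d - 5)*(d - 3)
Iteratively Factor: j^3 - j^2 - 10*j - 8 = (j + 2)*(j^2 - 3*j - 4) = (j - 4)*(j + 2)*(j + 1)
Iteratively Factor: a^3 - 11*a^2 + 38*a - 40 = (a - 5)*(a^2 - 6*a + 8) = (a - 5)*(a - 2)*(a - 4)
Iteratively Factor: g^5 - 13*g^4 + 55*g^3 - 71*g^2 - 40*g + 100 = (g - 5)*(g^4 - 8*g^3 + 15*g^2 + 4*g - 20) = (g - 5)*(g - 2)*(g^3 - 6*g^2 + 3*g + 10) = (g - 5)*(g - 2)*(g + 1)*(g^2 - 7*g + 10) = (g - 5)^2*(g - 2)*(g + 1)*(g - 2)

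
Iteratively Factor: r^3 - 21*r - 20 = (r + 1)*(r^2 - r - 20) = (r + 1)*(r + 4)*(r - 5)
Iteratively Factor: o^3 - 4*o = (o)*(o^2 - 4) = o*(o + 2)*(o - 2)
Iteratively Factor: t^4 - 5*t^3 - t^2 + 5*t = (t + 1)*(t^3 - 6*t^2 + 5*t) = (t - 5)*(t + 1)*(t^2 - t) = t*(t - 5)*(t + 1)*(t - 1)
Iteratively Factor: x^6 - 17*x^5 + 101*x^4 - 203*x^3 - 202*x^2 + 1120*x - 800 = (x - 4)*(x^5 - 13*x^4 + 49*x^3 - 7*x^2 - 230*x + 200) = (x - 4)*(x - 1)*(x^4 - 12*x^3 + 37*x^2 + 30*x - 200) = (x - 4)^2*(x - 1)*(x^3 - 8*x^2 + 5*x + 50) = (x - 4)^2*(x - 1)*(x + 2)*(x^2 - 10*x + 25) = (x - 5)*(x - 4)^2*(x - 1)*(x + 2)*(x - 5)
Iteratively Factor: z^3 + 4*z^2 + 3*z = (z + 3)*(z^2 + z) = (z + 1)*(z + 3)*(z)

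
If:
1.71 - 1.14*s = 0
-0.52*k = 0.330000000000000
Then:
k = -0.63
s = 1.50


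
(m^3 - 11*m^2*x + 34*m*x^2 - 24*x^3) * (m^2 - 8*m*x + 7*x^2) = m^5 - 19*m^4*x + 129*m^3*x^2 - 373*m^2*x^3 + 430*m*x^4 - 168*x^5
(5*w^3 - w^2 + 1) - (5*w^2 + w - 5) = 5*w^3 - 6*w^2 - w + 6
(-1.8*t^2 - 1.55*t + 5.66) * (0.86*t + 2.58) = -1.548*t^3 - 5.977*t^2 + 0.8686*t + 14.6028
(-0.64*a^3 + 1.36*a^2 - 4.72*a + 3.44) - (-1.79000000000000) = -0.64*a^3 + 1.36*a^2 - 4.72*a + 5.23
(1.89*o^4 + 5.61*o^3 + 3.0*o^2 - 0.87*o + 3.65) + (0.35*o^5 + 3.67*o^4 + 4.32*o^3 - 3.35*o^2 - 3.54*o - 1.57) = 0.35*o^5 + 5.56*o^4 + 9.93*o^3 - 0.35*o^2 - 4.41*o + 2.08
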